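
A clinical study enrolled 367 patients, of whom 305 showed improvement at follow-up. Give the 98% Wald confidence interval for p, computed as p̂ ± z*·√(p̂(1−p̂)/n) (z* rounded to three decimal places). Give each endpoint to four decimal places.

Sample proportion p̂ = 305/367 = 0.83106.
Standard error of p̂: √(0.140398/367) = √0.000382555 = 0.019559.
z* = 2.326 at the 98% level.
Margin = 2.326·0.019559 = 0.04549.
CI: 0.83106 ± 0.04549 = (0.7856, 0.8766).

(0.7856, 0.8766)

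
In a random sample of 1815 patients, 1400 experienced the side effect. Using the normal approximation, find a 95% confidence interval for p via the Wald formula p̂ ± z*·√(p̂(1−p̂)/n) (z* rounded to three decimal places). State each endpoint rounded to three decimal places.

(0.752, 0.791)

Sample proportion p̂ = 1400/1815 = 0.77135.
Standard error of p̂: √(0.176369/1815) = √0.000097173 = 0.009858.
For 95% confidence, z* = 1.960.
Margin of error: 1.960 × 0.009858 = 0.01932.
CI: 0.77135 ± 0.01932 = (0.752, 0.791).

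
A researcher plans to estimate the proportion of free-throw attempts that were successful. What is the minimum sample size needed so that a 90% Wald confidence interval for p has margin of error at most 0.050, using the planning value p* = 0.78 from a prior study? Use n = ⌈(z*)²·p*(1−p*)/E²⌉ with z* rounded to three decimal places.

The 90% critical value is z* = 1.645.
p*(1−p*) = 0.1716.
(z*)²·p*(1−p*)/E² = 2.706025·0.1716/0.002500 = 185.742.
⌈185.742⌉ = 186.

n = 186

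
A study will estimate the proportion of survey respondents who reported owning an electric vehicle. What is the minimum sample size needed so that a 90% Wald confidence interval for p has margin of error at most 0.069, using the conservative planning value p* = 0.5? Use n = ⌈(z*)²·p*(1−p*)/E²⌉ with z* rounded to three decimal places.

The 90% critical value is z* = 1.645.
p*(1−p*) = 0.2500.
Required n before rounding: 2.706025 × 0.2500 / 0.069² = 142.093.
Rounding up, n = 143.

n = 143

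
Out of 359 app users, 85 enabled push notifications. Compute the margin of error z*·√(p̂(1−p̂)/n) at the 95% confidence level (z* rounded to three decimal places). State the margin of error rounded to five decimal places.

p̂ = 85/359 = 0.23677.
Standard error of p̂: √(0.180709/359) = √0.000503369 = 0.022436.
The 95% critical value is z* = 1.960.
ME = 1.960·0.022436 = 0.04397.

ME = 0.04397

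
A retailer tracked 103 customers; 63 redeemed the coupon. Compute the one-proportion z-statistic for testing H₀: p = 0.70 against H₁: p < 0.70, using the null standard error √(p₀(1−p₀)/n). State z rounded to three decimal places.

z = -1.957

Sample proportion p̂ = 63/103 = 0.61165.
Under H₀, SE = √(p₀(1−p₀)/n) = √(0.70·0.30/103) = √0.002038835 = 0.045153.
z = (p̂ − p₀)/SE = (0.61165 − 0.70)/0.045153 = -1.957.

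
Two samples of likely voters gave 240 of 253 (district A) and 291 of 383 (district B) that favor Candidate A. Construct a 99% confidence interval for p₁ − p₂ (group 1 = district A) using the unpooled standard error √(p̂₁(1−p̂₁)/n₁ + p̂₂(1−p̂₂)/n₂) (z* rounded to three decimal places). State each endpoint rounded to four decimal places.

(0.1222, 0.2555)

p̂₁ = 240/253 = 0.94862, p̂₂ = 291/383 = 0.75979; p̂₁ − p̂₂ = 0.18883.
SE = √(0.000192661 + 0.000476524) = √0.000669185 = 0.025869.
The 99% critical value is z* = 2.576. Margin of error = 0.06664.
So the interval runs from 0.1222 to 0.2555.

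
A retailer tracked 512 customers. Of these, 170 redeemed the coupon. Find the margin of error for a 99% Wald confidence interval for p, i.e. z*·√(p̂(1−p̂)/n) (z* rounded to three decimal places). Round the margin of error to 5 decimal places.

Sample proportion p̂ = 170/512 = 0.33203.
SE(p̂) = √(0.33203·0.66797/512) = 0.020813.
The 99% critical value is z* = 2.576.
Margin of error = z*·SE = 2.576 × 0.020813 = 0.05361.

ME = 0.05361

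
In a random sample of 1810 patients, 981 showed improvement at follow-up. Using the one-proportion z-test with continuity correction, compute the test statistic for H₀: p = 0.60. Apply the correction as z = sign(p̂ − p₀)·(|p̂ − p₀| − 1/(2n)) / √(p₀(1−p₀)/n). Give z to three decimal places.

z = -5.014

With x = 981 successes in n = 1810, p̂ = 0.54199. p̂ − p₀ = -0.058011.
1/(2n) = 0.000276.
Corrected numerator: |-0.058011| − 0.000276 = 0.057735.
Under H₀, SE = √(p₀(1−p₀)/n) = √(0.60·0.40/1810) = √0.000132597 = 0.011515.
z = (−)0.057735/0.011515 = -5.014.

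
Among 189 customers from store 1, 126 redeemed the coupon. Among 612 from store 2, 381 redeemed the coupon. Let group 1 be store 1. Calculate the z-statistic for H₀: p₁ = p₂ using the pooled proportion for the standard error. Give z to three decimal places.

p̂₁ = 126/189 = 0.66667, p̂₂ = 381/612 = 0.62255.
Pooled p̂ = (126+381)/(189+612) = 507/801 = 0.63296.
Pooled SE = √[0.2323220·0.00692499] ≈ 0.040110.
z = 0.04412/0.040110 = 1.100.

z = 1.100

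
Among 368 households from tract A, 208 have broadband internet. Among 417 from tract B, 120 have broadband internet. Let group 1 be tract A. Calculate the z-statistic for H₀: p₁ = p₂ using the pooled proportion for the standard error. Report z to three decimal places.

z = 7.865

Sample proportions: p̂₁ = 208/368 = 0.56522 and p̂₂ = 120/417 = 0.28777.
Pooled p̂ = (208+120)/(368+417) = 328/785 = 0.41783.
SE = √[p̂(1−p̂)(1/n₁+1/n₂)] = √[0.41783·0.58217·(1/368+1/417)] ≈ 0.035275.
z = 0.27745/0.035275 = 7.865.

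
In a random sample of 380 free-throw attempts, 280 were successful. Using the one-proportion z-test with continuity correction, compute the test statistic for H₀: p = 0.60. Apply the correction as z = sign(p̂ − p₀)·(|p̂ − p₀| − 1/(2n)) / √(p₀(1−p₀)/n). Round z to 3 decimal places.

With x = 280 successes in n = 380, p̂ = 0.73684. p̂ − p₀ = 0.136842.
Continuity correction 1/(2n) = 1/760 = 0.001316.
Corrected numerator: |0.136842| − 0.001316 = 0.135526.
Null standard error: √(0.60·0.40/380) = √0.000631579 = 0.025131.
z = (+)0.135526/0.025131 = 5.393.

z = 5.393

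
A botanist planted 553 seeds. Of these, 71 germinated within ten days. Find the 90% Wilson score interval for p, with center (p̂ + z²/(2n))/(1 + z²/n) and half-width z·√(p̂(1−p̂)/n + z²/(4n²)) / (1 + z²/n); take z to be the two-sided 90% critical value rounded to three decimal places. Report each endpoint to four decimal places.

p̂ = 71/553 = 0.12839; z = 1.645, so z² = 2.706025.
1 + z²/n = 1.004893.
Adjusted center: (0.12839 + z²/(2n))/1.004893 = 0.13020.
Radicand: p̂(1−p̂)/n + z²/(4n²) = 0.000202362 + 0.000002212 = 0.000204574.
Half-width = 1.645·√0.000204574/1.004893 = 0.02341.
CI: 0.13020 ± 0.02341 = (0.1068, 0.1536).

(0.1068, 0.1536)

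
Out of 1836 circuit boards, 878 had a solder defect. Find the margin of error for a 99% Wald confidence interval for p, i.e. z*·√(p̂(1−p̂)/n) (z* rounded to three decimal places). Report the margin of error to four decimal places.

p̂ = 878/1836 = 0.47821.
SE(p̂) = √(0.47821·0.52179/1836) = 0.011658.
z* = 2.576 at the 99% level.
ME = 2.576·0.011658 = 0.0300.

ME = 0.0300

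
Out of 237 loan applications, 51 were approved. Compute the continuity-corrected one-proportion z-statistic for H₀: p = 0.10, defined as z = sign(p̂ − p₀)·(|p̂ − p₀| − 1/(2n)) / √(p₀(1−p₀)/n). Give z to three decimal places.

Sample proportion p̂ = 51/237 = 0.21519. p̂ − p₀ = 0.115190.
1/(2n) = 0.002110.
Corrected numerator: |0.115190| − 0.002110 = 0.113080.
Under H₀, SE = √(p₀(1−p₀)/n) = √(0.10·0.90/237) = √0.000379747 = 0.019487.
z = (+)0.113080/0.019487 = 5.803.

z = 5.803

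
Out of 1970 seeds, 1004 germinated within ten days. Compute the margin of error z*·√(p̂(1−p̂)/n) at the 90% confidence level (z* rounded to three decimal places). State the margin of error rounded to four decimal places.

ME = 0.0185

With x = 1004 successes in n = 1970, p̂ = 0.50964.
Standard error of p̂: √(0.249907/1970) = √0.000126856 = 0.011263.
The 90% critical value is z* = 1.645.
ME = 1.645·0.011263 = 0.0185.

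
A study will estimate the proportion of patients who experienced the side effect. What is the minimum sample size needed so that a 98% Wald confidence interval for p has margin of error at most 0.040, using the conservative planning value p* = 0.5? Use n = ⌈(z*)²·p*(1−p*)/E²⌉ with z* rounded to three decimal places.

n = 846

z* = 2.326 at the 98% level.
p*(1−p*) = 0.50·0.50 = 0.2500.
(z*)²·p*(1−p*)/E² = 5.410276·0.2500/0.001600 = 845.356.
⌈845.356⌉ = 846.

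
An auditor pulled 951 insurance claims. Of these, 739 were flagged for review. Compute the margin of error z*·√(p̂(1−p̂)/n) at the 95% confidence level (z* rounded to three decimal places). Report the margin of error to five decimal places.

ME = 0.02645

The sample proportion is 739/951 = 0.77708.
SE = √(p̂(1−p̂)/n) = √(0.173228/951) = 0.013496.
z* = 1.960 at the 95% level.
Margin of error = z*·SE = 1.960 × 0.013496 = 0.02645.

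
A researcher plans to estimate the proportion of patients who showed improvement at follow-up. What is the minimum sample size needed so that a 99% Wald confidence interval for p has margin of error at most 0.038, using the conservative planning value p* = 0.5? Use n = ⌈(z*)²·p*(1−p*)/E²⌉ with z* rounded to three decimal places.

z* = 2.576 at the 99% level.
p*(1−p*) = 0.2500.
Required n before rounding: 6.635776 × 0.2500 / 0.038² = 1148.853.
Rounding up, n = 1149.

n = 1149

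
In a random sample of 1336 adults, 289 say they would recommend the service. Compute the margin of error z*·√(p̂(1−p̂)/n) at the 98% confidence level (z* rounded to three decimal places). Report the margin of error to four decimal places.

ME = 0.0262

p̂ = 289/1336 = 0.21632.
SE(p̂) = √(0.21632·0.78368/1336) = 0.011265.
z* = 2.326 at the 98% level.
So ME = 0.0262.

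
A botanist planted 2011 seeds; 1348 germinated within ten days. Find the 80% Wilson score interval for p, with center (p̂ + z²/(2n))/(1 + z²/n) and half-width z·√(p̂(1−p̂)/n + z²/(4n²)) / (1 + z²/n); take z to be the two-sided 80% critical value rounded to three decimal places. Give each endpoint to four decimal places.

(0.6567, 0.6836)

p̂ = 1348/2011 = 0.67031; z = 1.282, so z² = 1.643524.
Denominator 1 + z²/n = 1 + 1.643524/2011 = 1.000817.
Center = (0.67031 + 0.000409)/1.000817 = 0.67017.
Radicand: p̂(1−p̂)/n + z²/(4n²) = 0.000109892 + 0.000000102 = 0.000109994.
Half-width = z·√(radicand)/denom = 1.282·0.010488/1.000817 = 0.01343.
So the interval runs from 0.6567 to 0.6836.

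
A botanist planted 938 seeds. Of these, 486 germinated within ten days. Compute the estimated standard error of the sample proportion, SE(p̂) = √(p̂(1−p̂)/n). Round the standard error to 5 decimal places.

SE = 0.01631

p̂ = 486/938 = 0.51812.
p̂(1−p̂) = 0.51812·0.48188 = 0.249672.
SE = √(0.249672/938) = 0.01631.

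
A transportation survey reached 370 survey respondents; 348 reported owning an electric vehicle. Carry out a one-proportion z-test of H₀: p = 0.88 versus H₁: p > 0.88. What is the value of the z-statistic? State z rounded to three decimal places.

Sample proportion p̂ = 348/370 = 0.94054.
Null standard error: √(0.88·0.12/370) = √0.000285405 = 0.016894.
z = (p̂ − p₀)/SE = (0.94054 − 0.88)/0.016894 = 3.584.

z = 3.584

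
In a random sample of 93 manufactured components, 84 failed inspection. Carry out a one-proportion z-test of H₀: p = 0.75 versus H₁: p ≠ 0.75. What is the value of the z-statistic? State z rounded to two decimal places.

p̂ = 84/93 = 0.90323.
SE₀ = √(0.75·0.25/93) = 0.044901.
Test statistic: z = 0.15323/0.044901 = 3.41.

z = 3.41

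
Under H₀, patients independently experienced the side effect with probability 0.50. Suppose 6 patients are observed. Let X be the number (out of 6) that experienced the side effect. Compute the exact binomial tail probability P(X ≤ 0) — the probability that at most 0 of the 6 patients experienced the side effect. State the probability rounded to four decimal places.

X ~ Binomial(n=6, p=0.50).
P(X ≤ 0) = C(6,0)·0.50^0·0.50^6.
= 0.015625 = 0.0156.

P = 0.0156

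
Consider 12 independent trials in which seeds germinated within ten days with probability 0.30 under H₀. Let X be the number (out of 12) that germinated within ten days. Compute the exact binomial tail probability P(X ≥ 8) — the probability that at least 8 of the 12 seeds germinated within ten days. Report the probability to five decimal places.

P = 0.00949

X ~ Binomial(n=12, p=0.30).
P(X ≥ 8) = Σ_{j=8}^{12} C(12,j)·0.30^j·0.70^{12−j}.
= 0.007798 + 0.001485 + 0.000191 + 0.000015 + 0.000001 = 0.00949.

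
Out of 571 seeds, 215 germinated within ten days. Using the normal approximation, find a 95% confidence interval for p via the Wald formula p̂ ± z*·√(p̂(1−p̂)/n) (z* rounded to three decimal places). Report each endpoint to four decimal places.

(0.3368, 0.4163)

p̂ = 215/571 = 0.37653.
SE = √(p̂(1−p̂)/n) = √(0.234756/571) = 0.020276.
z* = 1.960 at the 95% level.
Margin = 1.960·0.020276 = 0.03974.
Interval: 0.37653 ± 0.03974 → (0.3368, 0.4163).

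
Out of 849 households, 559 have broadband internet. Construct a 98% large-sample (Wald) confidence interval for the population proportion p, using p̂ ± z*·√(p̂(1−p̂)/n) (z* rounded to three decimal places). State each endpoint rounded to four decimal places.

Sample proportion p̂ = 559/849 = 0.65842.
SE(p̂) = √(0.65842·0.34158/849) = 0.016276.
The 98% critical value is z* = 2.326.
Margin = 2.326·0.016276 = 0.03786.
Interval: 0.65842 ± 0.03786 → (0.6206, 0.6963).

(0.6206, 0.6963)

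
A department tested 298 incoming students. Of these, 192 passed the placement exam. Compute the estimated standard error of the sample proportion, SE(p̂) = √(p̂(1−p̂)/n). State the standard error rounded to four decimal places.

Sample proportion p̂ = 192/298 = 0.64430.
p̂(1−p̂) = 0.64430·0.35570 = 0.229178.
SE = √(0.229178/298) = √0.000769054 = 0.0277.

SE = 0.0277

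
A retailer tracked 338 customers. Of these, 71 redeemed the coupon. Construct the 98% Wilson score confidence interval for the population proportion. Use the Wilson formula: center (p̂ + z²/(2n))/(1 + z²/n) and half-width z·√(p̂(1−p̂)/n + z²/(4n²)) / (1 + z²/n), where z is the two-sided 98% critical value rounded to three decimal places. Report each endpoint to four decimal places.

p̂ = 71/338 = 0.21006; z = 2.326, so z² = 5.410276.
1 + z²/n = 1.016007.
Center = (0.21006 + 0.008003)/1.016007 = 0.21463.
Radicand: p̂(1−p̂)/n + z²/(4n²) = 0.000490930 + 0.000011839 = 0.000502769.
Half-width = 2.326·√0.000502769/1.016007 = 0.05133.
So the interval runs from 0.1633 to 0.2660.

(0.1633, 0.2660)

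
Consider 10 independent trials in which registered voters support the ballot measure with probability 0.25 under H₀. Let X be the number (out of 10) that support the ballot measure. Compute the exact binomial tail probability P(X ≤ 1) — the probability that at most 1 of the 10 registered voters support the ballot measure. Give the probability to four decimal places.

X is binomial with n = 10 and p = 0.25.
P(X ≤ 1) = C(10,0)·0.25^0·0.75^10 + C(10,1)·0.25^1·0.75^9.
= 0.056314 + 0.187712 = 0.2440.

P = 0.2440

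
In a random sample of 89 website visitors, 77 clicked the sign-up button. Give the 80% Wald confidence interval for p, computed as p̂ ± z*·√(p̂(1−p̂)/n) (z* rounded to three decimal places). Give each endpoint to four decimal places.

(0.8188, 0.9116)

p̂ = 77/89 = 0.86517.
Standard error of p̂: √(0.116652/89) = √0.001310696 = 0.036204.
For 80% confidence, z* = 1.282.
Margin = 1.282·0.036204 = 0.04641.
CI: 0.86517 ± 0.04641 = (0.8188, 0.9116).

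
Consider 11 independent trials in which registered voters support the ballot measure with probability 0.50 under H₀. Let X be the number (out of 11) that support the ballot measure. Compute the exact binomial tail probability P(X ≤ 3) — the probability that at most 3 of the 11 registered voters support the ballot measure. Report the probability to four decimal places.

X ~ Binomial(n=11, p=0.50).
P(X ≤ 3) = C(11,0)·0.50^0·0.50^11 + C(11,1)·0.50^1·0.50^10 + C(11,2)·0.50^2·0.50^9 + C(11,3)·0.50^3·0.50^8.
= 0.000488 + 0.005371 + 0.026855 + 0.080566 = 0.1133.

P = 0.1133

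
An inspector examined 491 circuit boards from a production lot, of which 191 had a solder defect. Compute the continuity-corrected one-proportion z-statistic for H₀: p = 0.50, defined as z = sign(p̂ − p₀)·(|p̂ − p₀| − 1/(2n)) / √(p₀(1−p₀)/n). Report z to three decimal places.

z = -4.874

Sample proportion p̂ = 191/491 = 0.38900. p̂ − p₀ = -0.110998.
1/(2n) = 0.001018.
Corrected numerator: |-0.110998| − 0.001018 = 0.109980.
Null standard error: √(0.50·0.50/491) = √0.000509165 = 0.022565.
z = (−)0.109980/0.022565 = -4.874.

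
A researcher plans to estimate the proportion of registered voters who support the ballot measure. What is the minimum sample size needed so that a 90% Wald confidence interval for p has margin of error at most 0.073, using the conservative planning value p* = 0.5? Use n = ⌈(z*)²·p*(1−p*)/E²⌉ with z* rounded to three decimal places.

The 90% critical value is z* = 1.645.
p*(1−p*) = 0.50·0.50 = 0.2500.
(z*)²·p*(1−p*)/E² = 2.706025·0.2500/0.005329 = 126.948.
⌈126.948⌉ = 127.

n = 127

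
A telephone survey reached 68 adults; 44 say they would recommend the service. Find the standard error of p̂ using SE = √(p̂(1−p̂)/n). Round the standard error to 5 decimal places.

SE = 0.05795

p̂ = 44/68 = 0.64706.
p̂(1−p̂) = 0.64706·0.35294 = 0.228373.
Dividing by n and taking the root: √0.003358426 = 0.05795.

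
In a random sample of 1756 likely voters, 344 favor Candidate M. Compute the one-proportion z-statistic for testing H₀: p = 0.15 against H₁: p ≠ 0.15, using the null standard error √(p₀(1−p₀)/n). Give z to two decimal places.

z = 5.39

The sample proportion is 344/1756 = 0.19590.
Null standard error: √(0.15·0.85/1756) = √0.000072608 = 0.008521.
Test statistic: z = 0.04590/0.008521 = 5.39.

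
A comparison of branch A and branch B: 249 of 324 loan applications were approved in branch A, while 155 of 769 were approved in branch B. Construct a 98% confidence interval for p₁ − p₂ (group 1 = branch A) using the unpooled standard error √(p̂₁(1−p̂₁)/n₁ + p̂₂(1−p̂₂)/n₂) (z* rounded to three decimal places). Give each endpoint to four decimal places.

p̂₁ = 0.76852, p̂₂ = 0.20156, so the observed difference is 0.56696.
Unpooled SE = √(p̂₁(1−p̂₁)/n₁ + p̂₂(1−p̂₂)/n₂) = √(0.000549067 + 0.000209277) = 0.027538.
For 98% confidence, z* = 2.326. Margin = 2.326·0.027538 = 0.06405.
So the interval runs from 0.5029 to 0.6310.

(0.5029, 0.6310)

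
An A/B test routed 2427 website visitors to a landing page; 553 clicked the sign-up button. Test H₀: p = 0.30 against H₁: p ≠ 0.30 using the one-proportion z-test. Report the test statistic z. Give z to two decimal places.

With x = 553 successes in n = 2427, p̂ = 0.22785.
SE₀ = √(0.30·0.70/2427) = 0.009302.
z = (p̂ − p₀)/SE = (0.22785 − 0.30)/0.009302 = -7.76.

z = -7.76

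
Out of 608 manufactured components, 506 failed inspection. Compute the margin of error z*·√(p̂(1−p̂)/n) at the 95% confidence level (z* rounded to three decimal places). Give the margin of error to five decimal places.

ME = 0.02970

p̂ = 506/608 = 0.83224.
Standard error of p̂: √(0.139619/608) = √0.000229636 = 0.015154.
The 95% critical value is z* = 1.960.
ME = 1.960·0.015154 = 0.02970.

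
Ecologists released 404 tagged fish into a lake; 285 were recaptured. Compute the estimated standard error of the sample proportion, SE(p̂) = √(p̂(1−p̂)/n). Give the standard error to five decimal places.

SE = 0.02268

The sample proportion is 285/404 = 0.70545.
p̂(1−p̂) = 0.70545·0.29455 = 0.207790.
SE = √(0.207790/404) = √0.000514332 = 0.02268.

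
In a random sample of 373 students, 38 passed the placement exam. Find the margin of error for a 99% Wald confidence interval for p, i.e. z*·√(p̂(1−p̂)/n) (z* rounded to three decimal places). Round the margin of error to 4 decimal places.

Sample proportion p̂ = 38/373 = 0.10188.
SE = √(p̂(1−p̂)/n) = √(0.091498/373) = 0.015662.
For 99% confidence, z* = 2.576.
Margin of error = z*·SE = 2.576 × 0.015662 = 0.0403.

ME = 0.0403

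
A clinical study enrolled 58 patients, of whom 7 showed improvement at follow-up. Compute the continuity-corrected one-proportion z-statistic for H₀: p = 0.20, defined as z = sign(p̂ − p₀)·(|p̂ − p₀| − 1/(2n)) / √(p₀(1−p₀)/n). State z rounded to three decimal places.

The sample proportion is 7/58 = 0.12069. p̂ − p₀ = -0.079310.
Continuity correction 1/(2n) = 1/116 = 0.008621.
Corrected numerator: |-0.079310| − 0.008621 = 0.070689.
SE₀ = √(0.20·0.80/58) = 0.052523.
z = (−)0.070689/0.052523 = -1.346.

z = -1.346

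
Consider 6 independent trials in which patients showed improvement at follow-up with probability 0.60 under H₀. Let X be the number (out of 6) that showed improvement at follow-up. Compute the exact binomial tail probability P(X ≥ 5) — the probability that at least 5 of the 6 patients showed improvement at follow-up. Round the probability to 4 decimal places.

X is binomial with n = 6 and p = 0.60.
P(X ≥ 5) = C(6,5)·0.60^5·0.40^1 + C(6,6)·0.60^6·0.40^0.
= 0.186624 + 0.046656 = 0.2333.

P = 0.2333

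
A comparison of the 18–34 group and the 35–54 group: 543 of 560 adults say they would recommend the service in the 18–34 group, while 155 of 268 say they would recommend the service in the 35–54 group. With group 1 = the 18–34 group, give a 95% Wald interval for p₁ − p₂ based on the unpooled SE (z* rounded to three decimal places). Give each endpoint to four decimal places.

(0.3305, 0.4521)

p̂₁ = 0.96964, p̂₂ = 0.57836, so the observed difference is 0.39128.
SE = √(0.000052564 + 0.000909925) = √0.000962489 = 0.031024.
z* = 1.960 at the 95% level. Margin = 1.960·0.031024 = 0.06081.
CI: 0.39128 ± 0.06081 = (0.3305, 0.4521).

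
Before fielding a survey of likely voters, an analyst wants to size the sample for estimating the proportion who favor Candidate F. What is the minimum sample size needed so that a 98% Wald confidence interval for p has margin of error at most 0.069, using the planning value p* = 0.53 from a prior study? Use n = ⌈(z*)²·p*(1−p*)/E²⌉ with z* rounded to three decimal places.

n = 284

For 98% confidence, z* = 2.326.
p*(1−p*) = 0.2491.
(z*)²·p*(1−p*)/E² = 5.410276·0.2491/0.004761 = 283.071.
Rounding up, n = 284.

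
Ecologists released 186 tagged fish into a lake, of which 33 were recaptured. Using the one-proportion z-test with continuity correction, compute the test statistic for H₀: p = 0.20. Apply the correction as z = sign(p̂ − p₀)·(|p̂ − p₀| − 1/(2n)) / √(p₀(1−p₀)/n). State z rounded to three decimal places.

Sample proportion p̂ = 33/186 = 0.17742. p̂ − p₀ = -0.022581.
Continuity correction 1/(2n) = 1/372 = 0.002688.
Corrected numerator: |-0.022581| − 0.002688 = 0.019893.
Under H₀, SE = √(p₀(1−p₀)/n) = √(0.20·0.80/186) = √0.000860215 = 0.029329.
z = −0.019893/0.029329 = -0.678.

z = -0.678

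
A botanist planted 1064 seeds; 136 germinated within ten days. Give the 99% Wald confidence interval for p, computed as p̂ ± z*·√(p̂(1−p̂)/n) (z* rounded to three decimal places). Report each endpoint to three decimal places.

p̂ = 136/1064 = 0.12782.
SE(p̂) = √(0.12782·0.87218/1064) = 0.010236.
z* = 2.576 at the 99% level.
Margin = 2.576·0.010236 = 0.02637.
So the interval runs from 0.101 to 0.154.

(0.101, 0.154)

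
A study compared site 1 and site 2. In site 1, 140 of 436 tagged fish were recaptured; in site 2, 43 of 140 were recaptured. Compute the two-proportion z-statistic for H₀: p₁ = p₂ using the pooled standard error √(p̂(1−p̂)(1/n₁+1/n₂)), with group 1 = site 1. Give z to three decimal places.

z = 0.309

p̂₁ = 140/436 = 0.32110, p̂₂ = 43/140 = 0.30714.
Pooling: p̂ = 183/576 = 0.31771.
SE = √[p̂(1−p̂)(1/n₁+1/n₂)] = √[0.31771·0.68229·(1/436+1/140)] ≈ 0.045228.
z = 0.01396/0.045228 = 0.309.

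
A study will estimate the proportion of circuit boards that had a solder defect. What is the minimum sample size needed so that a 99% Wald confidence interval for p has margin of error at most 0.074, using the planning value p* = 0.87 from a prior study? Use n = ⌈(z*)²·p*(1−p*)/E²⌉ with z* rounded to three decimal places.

n = 138

For 99% confidence, z* = 2.576.
p*(1−p*) = 0.1131.
(z*)²·p*(1−p*)/E² = 6.635776·0.1131/0.005476 = 137.054.
Rounding up, n = 138.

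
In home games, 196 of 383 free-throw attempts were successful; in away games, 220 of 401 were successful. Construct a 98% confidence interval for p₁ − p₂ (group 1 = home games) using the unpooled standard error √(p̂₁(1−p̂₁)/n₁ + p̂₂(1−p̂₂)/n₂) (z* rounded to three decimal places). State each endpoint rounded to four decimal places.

p̂₁ = 0.51175, p̂₂ = 0.54863, so the observed difference is -0.03688.
SE = √(0.000652381 + 0.000617544) = √0.001269925 = 0.035636.
The 98% critical value is z* = 2.326. Margin = 2.326·0.035636 = 0.08289.
Interval: -0.03688 ± 0.08289 → (-0.1198, 0.0460).

(-0.1198, 0.0460)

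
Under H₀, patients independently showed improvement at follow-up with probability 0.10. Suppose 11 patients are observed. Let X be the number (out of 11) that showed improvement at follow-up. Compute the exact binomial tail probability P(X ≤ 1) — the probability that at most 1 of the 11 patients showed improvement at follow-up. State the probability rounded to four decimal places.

X is binomial with n = 11 and p = 0.10.
P(X ≤ 1) = C(11,0)·0.10^0·0.90^11 + C(11,1)·0.10^1·0.90^10.
= 0.313811 + 0.383546 = 0.6974.

P = 0.6974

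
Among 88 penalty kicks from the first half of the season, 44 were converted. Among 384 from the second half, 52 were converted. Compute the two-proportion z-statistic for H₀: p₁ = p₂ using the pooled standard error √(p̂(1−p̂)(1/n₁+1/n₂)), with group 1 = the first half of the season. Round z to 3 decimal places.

z = 7.664

p̂₁ = 44/88 = 0.50000, p̂₂ = 52/384 = 0.13542.
Pooling: p̂ = 96/472 = 0.20339.
SE = √[p̂(1−p̂)(1/n₁+1/n₂)] = √[0.20339·0.79661·(1/88+1/384)] ≈ 0.047572.
z = 0.36458/0.047572 = 7.664.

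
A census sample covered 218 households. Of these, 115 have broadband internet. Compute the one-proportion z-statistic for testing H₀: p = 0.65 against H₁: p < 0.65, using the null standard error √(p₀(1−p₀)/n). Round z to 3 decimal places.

z = -3.791

p̂ = 115/218 = 0.52752.
Null standard error: √(0.65·0.35/218) = √0.001043578 = 0.032304.
z = (0.52752 − 0.65)/0.032304 = -0.12248/0.032304 = -3.791.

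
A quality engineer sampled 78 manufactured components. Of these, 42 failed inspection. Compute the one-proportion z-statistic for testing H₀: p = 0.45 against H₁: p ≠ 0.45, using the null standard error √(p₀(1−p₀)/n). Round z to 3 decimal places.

z = 1.570

Sample proportion p̂ = 42/78 = 0.53846.
Null standard error: √(0.45·0.55/78) = √0.003173077 = 0.056330.
z = (p̂ − p₀)/SE = (0.53846 − 0.45)/0.056330 = 1.570.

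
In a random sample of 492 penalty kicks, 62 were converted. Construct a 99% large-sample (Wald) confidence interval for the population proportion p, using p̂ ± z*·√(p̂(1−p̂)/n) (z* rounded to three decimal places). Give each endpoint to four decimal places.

With x = 62 successes in n = 492, p̂ = 0.12602.
SE(p̂) = √(0.12602·0.87398/492) = 0.014962.
For 99% confidence, z* = 2.576.
Margin of error: 2.576 × 0.014962 = 0.03854.
So the interval runs from 0.0875 to 0.1646.

(0.0875, 0.1646)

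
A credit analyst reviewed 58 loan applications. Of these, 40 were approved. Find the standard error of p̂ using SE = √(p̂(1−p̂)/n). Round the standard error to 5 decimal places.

SE = 0.06075

The sample proportion is 40/58 = 0.68966.
p̂(1−p̂) = 0.68966·0.31034 = 0.214029.
Dividing by n and taking the root: √0.003690155 = 0.06075.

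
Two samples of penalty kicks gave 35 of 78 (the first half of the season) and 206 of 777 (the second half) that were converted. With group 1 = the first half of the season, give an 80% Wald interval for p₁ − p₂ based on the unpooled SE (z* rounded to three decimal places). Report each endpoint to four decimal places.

p̂₁ = 0.44872, p̂₂ = 0.26512, so the observed difference is 0.18360.
Unpooled SE = √(p̂₁(1−p̂₁)/n₁ + p̂₂(1−p̂₂)/n₂) = √(0.003171412 + 0.000250750) = 0.058499.
The 80% critical value is z* = 1.282. Margin = 1.282·0.058499 = 0.07500.
So the interval runs from 0.1086 to 0.2586.

(0.1086, 0.2586)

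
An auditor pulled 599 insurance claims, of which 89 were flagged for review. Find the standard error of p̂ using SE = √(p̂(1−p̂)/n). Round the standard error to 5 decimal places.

SE = 0.01453

p̂ = 89/599 = 0.14858.
p̂(1−p̂) = 0.126504.
Dividing by n and taking the root: √0.000211192 = 0.01453.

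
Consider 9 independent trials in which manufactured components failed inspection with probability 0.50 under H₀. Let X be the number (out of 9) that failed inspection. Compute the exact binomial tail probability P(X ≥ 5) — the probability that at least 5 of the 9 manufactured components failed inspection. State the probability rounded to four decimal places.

P = 0.5000

X is binomial with n = 9 and p = 0.50.
P(X ≥ 5) = Σ_{j=5}^{9} C(9,j)·0.50^j·0.50^{9−j}.
= 0.246094 + 0.164062 + 0.070312 + 0.017578 + 0.001953 = 0.5000.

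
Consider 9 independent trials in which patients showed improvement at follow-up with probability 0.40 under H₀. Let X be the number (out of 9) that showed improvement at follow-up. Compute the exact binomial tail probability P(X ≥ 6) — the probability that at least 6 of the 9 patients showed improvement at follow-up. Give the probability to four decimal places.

P = 0.0994

X is binomial with n = 9 and p = 0.40.
P(X ≥ 6) = C(9,6)·0.40^6·0.60^3 + C(9,7)·0.40^7·0.60^2 + C(9,8)·0.40^8·0.60^1 + C(9,9)·0.40^9·0.60^0.
= 0.074318 + 0.021234 + 0.003539 + 0.000262 = 0.0994.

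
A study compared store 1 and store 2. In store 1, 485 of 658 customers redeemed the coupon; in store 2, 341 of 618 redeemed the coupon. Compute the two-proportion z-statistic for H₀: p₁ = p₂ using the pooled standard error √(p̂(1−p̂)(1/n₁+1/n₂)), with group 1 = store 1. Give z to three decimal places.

z = 6.923

p̂₁ = 485/658 = 0.73708, p̂₂ = 341/618 = 0.55178.
Pooled p̂ = (485+341)/(658+618) = 826/1276 = 0.64734.
SE = √[p̂(1−p̂)(1/n₁+1/n₂)] = √[0.64734·0.35266·(1/658+1/618)] ≈ 0.026765.
z = (p̂₁ − p̂₂)/SE = (0.73708 − 0.55178)/0.026765 = 0.18530/0.026765 = 6.923.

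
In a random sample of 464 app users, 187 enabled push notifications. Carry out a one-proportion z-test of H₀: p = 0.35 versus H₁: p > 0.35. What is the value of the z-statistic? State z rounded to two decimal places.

z = 2.39

p̂ = 187/464 = 0.40302.
Null standard error: √(0.35·0.65/464) = √0.000490302 = 0.022143.
z = (p̂ − p₀)/SE = (0.40302 − 0.35)/0.022143 = 2.39.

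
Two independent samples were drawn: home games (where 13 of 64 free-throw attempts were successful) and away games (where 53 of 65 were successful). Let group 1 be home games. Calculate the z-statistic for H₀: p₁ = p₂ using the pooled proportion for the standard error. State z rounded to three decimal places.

Sample proportions: p̂₁ = 13/64 = 0.20312 and p̂₂ = 53/65 = 0.81538.
Pooling: p̂ = 66/129 = 0.51163.
Pooled SE = √[0.2498648·0.03100962] ≈ 0.088024.
z = (p̂₁ − p̂₂)/SE = (0.20312 − 0.81538)/0.088024 = -0.61226/0.088024 = -6.956.

z = -6.956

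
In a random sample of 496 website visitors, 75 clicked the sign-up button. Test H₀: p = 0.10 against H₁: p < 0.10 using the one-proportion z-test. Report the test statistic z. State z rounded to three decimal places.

z = 3.802

p̂ = 75/496 = 0.15121.
Under H₀, SE = √(p₀(1−p₀)/n) = √(0.10·0.90/496) = √0.000181452 = 0.013470.
z = (p̂ − p₀)/SE = (0.15121 − 0.10)/0.013470 = 3.802.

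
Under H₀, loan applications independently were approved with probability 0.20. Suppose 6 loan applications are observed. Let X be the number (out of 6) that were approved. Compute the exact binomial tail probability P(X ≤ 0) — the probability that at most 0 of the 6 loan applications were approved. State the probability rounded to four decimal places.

X is binomial with n = 6 and p = 0.20.
P(X ≤ 0) = C(6,0)·0.20^0·0.80^6.
= 0.262144 = 0.2621.

P = 0.2621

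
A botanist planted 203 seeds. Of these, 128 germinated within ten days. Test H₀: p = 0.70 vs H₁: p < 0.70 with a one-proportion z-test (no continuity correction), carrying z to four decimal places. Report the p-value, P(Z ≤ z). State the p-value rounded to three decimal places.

Sample proportion p̂ = 128/203 = 0.63054.
Under H₀, SE = √(p₀(1−p₀)/n) = √(0.70·0.30/203) = √0.001034483 = 0.032163.
z = (p̂ − p₀)/SE = (128/203 − 0.70)/0.032163 ≈ -2.1595.
p-value = P(Z ≤ z) with z = -2.1595 → 0.015.

p-value = 0.015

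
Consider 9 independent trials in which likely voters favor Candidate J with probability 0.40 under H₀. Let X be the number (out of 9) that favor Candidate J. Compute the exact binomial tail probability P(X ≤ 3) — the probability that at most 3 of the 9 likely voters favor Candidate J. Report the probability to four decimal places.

P = 0.4826

X ~ Binomial(n=9, p=0.40).
P(X ≤ 3) = C(9,0)·0.40^0·0.60^9 + C(9,1)·0.40^1·0.60^8 + C(9,2)·0.40^2·0.60^7 + C(9,3)·0.40^3·0.60^6.
= 0.010078 + 0.060466 + 0.161243 + 0.250823 = 0.4826.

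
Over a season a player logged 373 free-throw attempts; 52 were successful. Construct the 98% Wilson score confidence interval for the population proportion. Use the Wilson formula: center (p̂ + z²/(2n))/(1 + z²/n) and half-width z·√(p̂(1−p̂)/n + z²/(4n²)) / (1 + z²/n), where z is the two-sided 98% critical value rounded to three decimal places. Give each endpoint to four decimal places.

(0.1028, 0.1863)

Here p̂ = 52/373 = 0.13941 and z = 2.326 (z² = 5.410276).
Denominator 1 + z²/n = 1 + 5.410276/373 = 1.014505.
Adjusted center: (0.13941 + z²/(2n))/1.014505 = 0.14457.
Radicand: p̂(1−p̂)/n + z²/(4n²) = 0.000321649 + 0.000009722 = 0.000331371.
Half-width = z·√(radicand)/denom = 2.326·0.018204/1.014505 = 0.04174.
Interval: 0.14457 ± 0.04174 → (0.1028, 0.1863).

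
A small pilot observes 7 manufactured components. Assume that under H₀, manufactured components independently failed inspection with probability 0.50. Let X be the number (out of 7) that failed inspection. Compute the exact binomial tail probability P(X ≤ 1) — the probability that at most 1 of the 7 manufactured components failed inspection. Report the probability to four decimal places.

X ~ Binomial(n=7, p=0.50).
P(X ≤ 1) = C(7,0)·0.50^0·0.50^7 + C(7,1)·0.50^1·0.50^6.
= 0.007812 + 0.054688 = 0.0625.

P = 0.0625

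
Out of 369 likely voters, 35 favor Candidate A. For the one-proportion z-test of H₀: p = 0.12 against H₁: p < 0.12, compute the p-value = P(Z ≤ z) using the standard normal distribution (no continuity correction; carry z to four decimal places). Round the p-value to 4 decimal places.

p̂ = 35/369 = 0.09485.
Null standard error: √(0.12·0.88/369) = √0.000286179 = 0.016917.
z = (p̂ − p₀)/SE = (35/369 − 0.12)/0.016917 ≈ -1.4866.
p-value = P(Z ≤ z) with z = -1.4866 → 0.0686.

p-value = 0.0686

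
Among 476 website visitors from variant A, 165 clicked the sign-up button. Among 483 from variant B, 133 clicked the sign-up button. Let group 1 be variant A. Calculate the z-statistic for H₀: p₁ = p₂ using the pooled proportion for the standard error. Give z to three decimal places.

Sample proportions: p̂₁ = 165/476 = 0.34664 and p̂₂ = 133/483 = 0.27536.
Pooling: p̂ = 298/959 = 0.31074.
Pooled SE = √[0.2141808·0.00417123] ≈ 0.029890.
z = (p̂₁ − p̂₂)/SE = (0.34664 − 0.27536)/0.029890 = 0.07128/0.029890 = 2.385.

z = 2.385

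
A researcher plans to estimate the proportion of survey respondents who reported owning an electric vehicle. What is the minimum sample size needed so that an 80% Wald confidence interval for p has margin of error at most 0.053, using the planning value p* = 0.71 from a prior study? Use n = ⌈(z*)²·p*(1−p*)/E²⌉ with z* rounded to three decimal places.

z* = 1.282 at the 80% level.
p*(1−p*) = 0.2059.
Required n before rounding: 1.643524 × 0.2059 / 0.053² = 120.470.
Rounding up, n = 121.

n = 121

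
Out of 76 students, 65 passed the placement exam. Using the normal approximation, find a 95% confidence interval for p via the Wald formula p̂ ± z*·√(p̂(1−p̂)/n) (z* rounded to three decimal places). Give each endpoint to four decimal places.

(0.7762, 0.9344)

With x = 65 successes in n = 76, p̂ = 0.85526.
SE(p̂) = √(0.85526·0.14474/76) = 0.040358.
z* = 1.960 at the 95% level.
Margin of error: 1.960 × 0.040358 = 0.07910.
So the interval runs from 0.7762 to 0.9344.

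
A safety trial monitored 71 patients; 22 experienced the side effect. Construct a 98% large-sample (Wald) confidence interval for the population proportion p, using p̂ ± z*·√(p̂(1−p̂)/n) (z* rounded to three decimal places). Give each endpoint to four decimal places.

Sample proportion p̂ = 22/71 = 0.30986.
Standard error of p̂: √(0.213846/71) = √0.003011922 = 0.054881.
For 98% confidence, z* = 2.326.
Margin of error: 2.326 × 0.054881 = 0.12765.
Interval: 0.30986 ± 0.12765 → (0.1822, 0.4375).

(0.1822, 0.4375)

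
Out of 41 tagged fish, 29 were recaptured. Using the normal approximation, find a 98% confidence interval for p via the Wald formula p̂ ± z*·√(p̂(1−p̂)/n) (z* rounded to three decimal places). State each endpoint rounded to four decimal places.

With x = 29 successes in n = 41, p̂ = 0.70732.
SE = √(p̂(1−p̂)/n) = √(0.207020/41) = 0.071058.
z* = 2.326 at the 98% level.
Margin of error: 2.326 × 0.071058 = 0.16528.
CI: 0.70732 ± 0.16528 = (0.5420, 0.8726).

(0.5420, 0.8726)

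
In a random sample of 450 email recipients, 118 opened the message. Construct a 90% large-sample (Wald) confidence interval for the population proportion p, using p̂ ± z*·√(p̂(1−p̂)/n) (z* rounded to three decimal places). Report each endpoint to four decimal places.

Sample proportion p̂ = 118/450 = 0.26222.
SE(p̂) = √(0.26222·0.73778/450) = 0.020734.
The 90% critical value is z* = 1.645.
Margin = 1.645·0.020734 = 0.03411.
Interval: 0.26222 ± 0.03411 → (0.2281, 0.2963).

(0.2281, 0.2963)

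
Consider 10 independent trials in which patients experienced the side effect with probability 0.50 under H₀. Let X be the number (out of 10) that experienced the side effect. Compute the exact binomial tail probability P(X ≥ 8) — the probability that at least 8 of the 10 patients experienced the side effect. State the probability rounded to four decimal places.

P = 0.0547

X ~ Binomial(n=10, p=0.50).
P(X ≥ 8) = C(10,8)·0.50^8·0.50^2 + C(10,9)·0.50^9·0.50^1 + C(10,10)·0.50^10·0.50^0.
= 0.043945 + 0.009766 + 0.000977 = 0.0547.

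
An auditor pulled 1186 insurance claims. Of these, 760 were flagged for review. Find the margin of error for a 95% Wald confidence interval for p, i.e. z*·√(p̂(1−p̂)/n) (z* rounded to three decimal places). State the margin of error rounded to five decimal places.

p̂ = 760/1186 = 0.64081.
SE = √(p̂(1−p̂)/n) = √(0.230173/1186) = 0.013931.
For 95% confidence, z* = 1.960.
Margin of error = z*·SE = 1.960 × 0.013931 = 0.02730.

ME = 0.02730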